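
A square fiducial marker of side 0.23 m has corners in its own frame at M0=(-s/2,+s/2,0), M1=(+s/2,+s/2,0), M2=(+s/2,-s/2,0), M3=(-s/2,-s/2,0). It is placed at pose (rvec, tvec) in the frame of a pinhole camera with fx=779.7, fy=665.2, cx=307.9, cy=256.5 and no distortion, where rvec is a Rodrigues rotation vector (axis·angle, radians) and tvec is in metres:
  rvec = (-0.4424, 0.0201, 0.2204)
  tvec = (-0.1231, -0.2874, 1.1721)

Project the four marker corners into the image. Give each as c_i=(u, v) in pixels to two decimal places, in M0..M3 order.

Intrinsics K: fx=779.7, fy=665.2, cx=307.9, cy=256.5
Marker side s = 0.23 m; corners in marker frame (Z=0):
  M0 = (-0.1150, +0.1150, 0)
  M1 = (+0.1150, +0.1150, 0)
  M2 = (+0.1150, -0.1150, 0)
  M3 = (-0.1150, -0.1150, 0)
rvec = (-0.4424, 0.0201, 0.2204), |rvec| = θ = 0.49467 rad = 28.342°
Rodrigues: sinθ=0.47474, 1−cosθ=0.11987; R = I + sinθ·[k]× + (1−cosθ)·[k]×²:
    [+0.97601 -0.21588 -0.02848]
    [+0.20716 +0.88032 +0.42675]
    [-0.06706 -0.42241 +0.90392]
t = (-0.1231, -0.2874, 1.1721) m
M0: Pc = R·M0+t = (-0.26017, -0.20999, +1.13123); u = 779.7·(-0.26017)/1.13123 + 307.9 = 128.5811, v = 665.2·(-0.20999)/1.13123 + 256.5 = 133.0215
M1: Pc = R·M1+t = (-0.03569, -0.16234, +1.11581); u = 779.7·(-0.03569)/1.11581 + 307.9 = 282.9641, v = 665.2·(-0.16234)/1.11581 + 256.5 = 159.7204
M2: Pc = R·M2+t = (+0.01397, -0.36481, +1.21297); u = 779.7·(+0.01397)/1.21297 + 307.9 = 316.8777, v = 665.2·(-0.36481)/1.21297 + 256.5 = 56.4334
M3: Pc = R·M3+t = (-0.21051, -0.41246, +1.22839); u = 779.7·(-0.21051)/1.22839 + 307.9 = 174.2791, v = 665.2·(-0.41246)/1.22839 + 256.5 = 33.1430

c0=(128.58, 133.02) c1=(282.96, 159.72) c2=(316.88, 56.43) c3=(174.28, 33.14)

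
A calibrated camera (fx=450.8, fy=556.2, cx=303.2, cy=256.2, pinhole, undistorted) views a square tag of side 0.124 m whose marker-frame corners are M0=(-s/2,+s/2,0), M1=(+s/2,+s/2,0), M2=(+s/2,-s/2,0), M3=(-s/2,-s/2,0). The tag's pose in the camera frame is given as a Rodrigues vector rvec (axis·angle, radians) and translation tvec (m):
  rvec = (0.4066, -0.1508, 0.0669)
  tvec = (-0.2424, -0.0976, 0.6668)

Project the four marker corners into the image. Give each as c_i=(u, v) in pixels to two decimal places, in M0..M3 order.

Intrinsics K: fx=450.8, fy=556.2, cx=303.2, cy=256.2
Marker side s = 0.124 m; corners in marker frame (Z=0):
  M0 = (-0.0620, +0.0620, 0)
  M1 = (+0.0620, +0.0620, 0)
  M2 = (+0.0620, -0.0620, 0)
  M3 = (-0.0620, -0.0620, 0)
rvec = (0.4066, -0.1508, 0.0669), |rvec| = θ = 0.43879 rad = 25.141°
Rodrigues: sinθ=0.42485, 1−cosθ=0.09474; R = I + sinθ·[k]× + (1−cosθ)·[k]×²:
    [+0.98661 -0.09494 -0.13262]
    [+0.03460 +0.91645 -0.39864]
    [+0.15939 +0.38871 +0.90747]
t = (-0.2424, -0.0976, 0.6668) m
M0: Pc = R·M0+t = (-0.30946, -0.04293, +0.68102); u = 450.8·(-0.30946)/0.68102 + 303.2 = 98.3554, v = 556.2·(-0.04293)/0.68102 + 256.2 = 221.1421
M1: Pc = R·M1+t = (-0.18712, -0.03863, +0.70078); u = 450.8·(-0.18712)/0.70078 + 303.2 = 182.8314, v = 556.2·(-0.03863)/0.70078 + 256.2 = 225.5365
M2: Pc = R·M2+t = (-0.17534, -0.15227, +0.65258); u = 450.8·(-0.17534)/0.65258 + 303.2 = 182.0735, v = 556.2·(-0.15227)/0.65258 + 256.2 = 126.4153
M3: Pc = R·M3+t = (-0.29768, -0.15657, +0.63282); u = 450.8·(-0.29768)/0.63282 + 303.2 = 91.1394, v = 556.2·(-0.15657)/0.63282 + 256.2 = 118.5903

c0=(98.36, 221.14) c1=(182.83, 225.54) c2=(182.07, 126.42) c3=(91.14, 118.59)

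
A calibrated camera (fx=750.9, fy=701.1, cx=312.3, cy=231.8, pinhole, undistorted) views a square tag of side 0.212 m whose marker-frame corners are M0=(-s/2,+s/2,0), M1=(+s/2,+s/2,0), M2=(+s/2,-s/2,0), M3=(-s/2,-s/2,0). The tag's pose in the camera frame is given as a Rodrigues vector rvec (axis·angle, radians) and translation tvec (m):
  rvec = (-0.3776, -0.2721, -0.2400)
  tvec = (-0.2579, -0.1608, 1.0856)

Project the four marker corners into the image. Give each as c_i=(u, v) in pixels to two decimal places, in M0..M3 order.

c0=(70.88, 200.00) c1=(222.79, 177.33) c2=(189.61, 64.29) c3=(45.46, 78.81)

Intrinsics K: fx=750.9, fy=701.1, cx=312.3, cy=231.8
Marker side s = 0.212 m; corners in marker frame (Z=0):
  M0 = (-0.1060, +0.1060, 0)
  M1 = (+0.1060, +0.1060, 0)
  M2 = (+0.1060, -0.1060, 0)
  M3 = (-0.1060, -0.1060, 0)
rvec = (-0.3776, -0.2721, -0.2400), |rvec| = θ = 0.52366 rad = 30.004°
Rodrigues: sinθ=0.50005, 1−cosθ=0.13401; R = I + sinθ·[k]× + (1−cosθ)·[k]×²:
    [+0.93567 +0.27939 -0.21555]
    [-0.17897 +0.90218 +0.39249]
    [+0.30412 -0.32866 +0.89414]
t = (-0.2579, -0.1608, 1.0856) m
M0: Pc = R·M0+t = (-0.32747, -0.04620, +1.01852); u = 750.9·(-0.32747)/1.01852 + 312.3 = 70.8782, v = 701.1·(-0.04620)/1.01852 + 231.8 = 199.9994
M1: Pc = R·M1+t = (-0.12910, -0.08414, +1.08300); u = 750.9·(-0.12910)/1.08300 + 312.3 = 222.7857, v = 701.1·(-0.08414)/1.08300 + 231.8 = 177.3301
M2: Pc = R·M2+t = (-0.18833, -0.27540, +1.15268); u = 750.9·(-0.18833)/1.15268 + 312.3 = 189.6114, v = 701.1·(-0.27540)/1.15268 + 231.8 = 64.2905
M3: Pc = R·M3+t = (-0.38670, -0.23746, +1.08820); u = 750.9·(-0.38670)/1.08820 + 312.3 = 45.4650, v = 701.1·(-0.23746)/1.08820 + 231.8 = 78.8110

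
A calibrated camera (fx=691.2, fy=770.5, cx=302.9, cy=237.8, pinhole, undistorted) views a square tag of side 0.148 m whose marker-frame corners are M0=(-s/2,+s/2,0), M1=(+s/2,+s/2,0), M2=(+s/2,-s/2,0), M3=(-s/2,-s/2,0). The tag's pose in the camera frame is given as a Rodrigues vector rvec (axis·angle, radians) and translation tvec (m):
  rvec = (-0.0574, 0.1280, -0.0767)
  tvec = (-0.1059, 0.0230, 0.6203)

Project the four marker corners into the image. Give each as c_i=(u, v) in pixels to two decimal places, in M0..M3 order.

c0=(110.80, 364.27) c1=(271.74, 353.09) c2=(260.12, 166.98) c3=(101.85, 183.44)

Intrinsics K: fx=691.2, fy=770.5, cx=302.9, cy=237.8
Marker side s = 0.148 m; corners in marker frame (Z=0):
  M0 = (-0.0740, +0.0740, 0)
  M1 = (+0.0740, +0.0740, 0)
  M2 = (+0.0740, -0.0740, 0)
  M3 = (-0.0740, -0.0740, 0)
rvec = (-0.0574, 0.1280, -0.0767), |rvec| = θ = 0.15988 rad = 9.160°
Rodrigues: sinθ=0.15920, 1−cosθ=0.01275; R = I + sinθ·[k]× + (1−cosθ)·[k]×²:
    [+0.98889 +0.07271 +0.12965]
    [-0.08004 +0.99542 +0.05226]
    [-0.12526 -0.06205 +0.99018]
t = (-0.1059, 0.0230, 0.6203) m
M0: Pc = R·M0+t = (-0.17370, +0.10258, +0.62498); u = 691.2·(-0.17370)/0.62498 + 302.9 = 110.7974, v = 770.5·(+0.10258)/0.62498 + 237.8 = 364.2703
M1: Pc = R·M1+t = (-0.02734, +0.09074, +0.60644); u = 691.2·(-0.02734)/0.60644 + 302.9 = 271.7367, v = 770.5·(+0.09074)/0.60644 + 237.8 = 353.0858
M2: Pc = R·M2+t = (-0.03810, -0.05658, +0.61562); u = 691.2·(-0.03810)/0.61562 + 302.9 = 260.1198, v = 770.5·(-0.05658)/0.61562 + 237.8 = 166.9806
M3: Pc = R·M3+t = (-0.18446, -0.04474, +0.63416); u = 691.2·(-0.18446)/0.63416 + 302.9 = 101.8509, v = 770.5·(-0.04474)/0.63416 + 237.8 = 183.4435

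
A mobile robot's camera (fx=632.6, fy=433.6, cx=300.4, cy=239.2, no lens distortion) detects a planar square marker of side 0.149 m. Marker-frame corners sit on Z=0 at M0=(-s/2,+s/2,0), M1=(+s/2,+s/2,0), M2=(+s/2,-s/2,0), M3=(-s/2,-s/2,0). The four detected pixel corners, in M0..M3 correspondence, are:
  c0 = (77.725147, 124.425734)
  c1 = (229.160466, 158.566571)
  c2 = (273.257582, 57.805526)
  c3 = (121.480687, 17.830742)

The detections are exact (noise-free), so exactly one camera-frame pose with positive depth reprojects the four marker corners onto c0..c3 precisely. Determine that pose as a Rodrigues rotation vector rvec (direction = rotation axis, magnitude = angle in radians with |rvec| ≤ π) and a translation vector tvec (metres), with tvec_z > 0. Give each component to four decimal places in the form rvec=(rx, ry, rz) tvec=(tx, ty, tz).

rvec=(0.0993, -0.1952, 0.2942) tvec=(-0.1186, -0.2086, 0.6086)

Intrinsics K: fx=632.6, fy=433.6, cx=300.4, cy=239.2
Marker side s = 0.149 m; corners in marker frame (Z=0):
  M0 = (-0.0745, +0.0745, 0)
  M1 = (+0.0745, +0.0745, 0)
  M2 = (+0.0745, -0.0745, 0)
  M3 = (-0.0745, -0.0745, 0)
Detected image corners:
  c0 = (77.725147, 124.425734) px
  c1 = (229.160466, 158.566571) px
  c2 = (273.257582, 57.805526) px
  c3 = (121.480687, 17.830742) px
Planar DLT: solve 8×8 A·h = b for H (H[2,2]=1):
  H  [+1076.64763 -275.04111 +177.12623]
  H  [+278.78801 +705.45183 +90.55861]
  H  [+0.33731 +0.11285 +1.00000]
B = K⁻¹H; ‖b₁‖=1.643031, ‖b₂‖=1.643031; λ = 2/(‖b₁‖+‖b₂‖) = 0.608631, sign → tz>0 ⇒ λ=+0.608631
r₁ = λ·B[:,0] = (+0.93836,+0.27807,+0.20530); r₂ = λ·B[:,1] = (-0.29724,+0.95233,+0.06869)
r₃ = r₁×r₂ = (-0.17641,-0.12548,+0.97629); SVD([r₁ r₂ r₃]) → R = UVᵀ:
  R  [+0.93836 -0.29724 -0.17641]
  R  [+0.27807 +0.95233 -0.12548]
  R  [+0.20530 +0.06869 +0.97629]
t = (-0.11860, -0.20864, +0.60863) m
tr R = 2.866981; θ = arccos((tr R − 1)/2) = 0.366770 rad = 21.014°
axis k = ((R−Rᵀ)₃₂, (R−Rᵀ)₁₃, (R−Rᵀ)₂₁) / (2 sinθ) = (+0.270721, -0.532222, +0.802154)
rvec = θ·k = (+0.099292, -0.195203, +0.294206)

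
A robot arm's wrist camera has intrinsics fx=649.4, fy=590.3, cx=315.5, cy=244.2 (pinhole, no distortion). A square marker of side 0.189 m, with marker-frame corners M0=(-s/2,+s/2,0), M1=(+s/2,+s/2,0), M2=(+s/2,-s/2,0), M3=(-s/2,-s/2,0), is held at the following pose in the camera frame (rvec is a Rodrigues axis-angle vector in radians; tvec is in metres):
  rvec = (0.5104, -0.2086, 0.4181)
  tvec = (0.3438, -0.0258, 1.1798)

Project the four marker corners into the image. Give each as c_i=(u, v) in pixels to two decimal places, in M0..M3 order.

c0=(434.19, 252.78) c1=(516.91, 282.29) c2=(576.82, 209.33) c3=(491.07, 174.02)

Intrinsics K: fx=649.4, fy=590.3, cx=315.5, cy=244.2
Marker side s = 0.189 m; corners in marker frame (Z=0):
  M0 = (-0.0945, +0.0945, 0)
  M1 = (+0.0945, +0.0945, 0)
  M2 = (+0.0945, -0.0945, 0)
  M3 = (-0.0945, -0.0945, 0)
rvec = (0.5104, -0.2086, 0.4181), |rvec| = θ = 0.69198 rad = 39.647°
Rodrigues: sinθ=0.63806, 1−cosθ=0.23001; R = I + sinθ·[k]× + (1−cosθ)·[k]×²:
    [+0.89513 -0.43667 -0.08984]
    [+0.33438 +0.79089 -0.51253]
    [+0.29486 +0.42874 +0.85396]
t = (0.3438, -0.0258, 1.1798) m
M0: Pc = R·M0+t = (+0.21795, +0.01734, +1.19245); u = 649.4·(+0.21795)/1.19245 + 315.5 = 434.1914, v = 590.3·(+0.01734)/1.19245 + 244.2 = 252.7840
M1: Pc = R·M1+t = (+0.38712, +0.08054, +1.24818); u = 649.4·(+0.38712)/1.24818 + 315.5 = 516.9122, v = 590.3·(+0.08054)/1.24818 + 244.2 = 282.2887
M2: Pc = R·M2+t = (+0.46965, -0.06894, +1.16715); u = 649.4·(+0.46965)/1.16715 + 315.5 = 576.8152, v = 590.3·(-0.06894)/1.16715 + 244.2 = 209.3326
M3: Pc = R·M3+t = (+0.30048, -0.13214, +1.11142); u = 649.4·(+0.30048)/1.11142 + 315.5 = 491.0671, v = 590.3·(-0.13214)/1.11142 + 244.2 = 174.0186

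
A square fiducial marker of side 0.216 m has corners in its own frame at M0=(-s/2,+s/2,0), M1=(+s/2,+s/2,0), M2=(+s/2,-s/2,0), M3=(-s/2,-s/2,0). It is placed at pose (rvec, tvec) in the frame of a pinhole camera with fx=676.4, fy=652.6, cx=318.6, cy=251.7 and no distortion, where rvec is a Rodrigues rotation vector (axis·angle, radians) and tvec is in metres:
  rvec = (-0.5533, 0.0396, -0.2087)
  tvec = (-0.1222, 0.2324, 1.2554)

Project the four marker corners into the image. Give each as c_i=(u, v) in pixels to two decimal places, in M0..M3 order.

c0=(201.17, 439.55) c1=(320.59, 414.58) c2=(299.73, 311.46) c3=(190.60, 333.95)

Intrinsics K: fx=676.4, fy=652.6, cx=318.6, cy=251.7
Marker side s = 0.216 m; corners in marker frame (Z=0):
  M0 = (-0.1080, +0.1080, 0)
  M1 = (+0.1080, +0.1080, 0)
  M2 = (+0.1080, -0.1080, 0)
  M3 = (-0.1080, -0.1080, 0)
rvec = (-0.5533, 0.0396, -0.2087), |rvec| = θ = 0.59268 rad = 33.958°
Rodrigues: sinθ=0.55858, 1−cosθ=0.17055; R = I + sinθ·[k]× + (1−cosθ)·[k]×²:
    [+0.97809 +0.18606 +0.09339]
    [-0.20733 +0.83021 +0.51746]
    [+0.01874 -0.52548 +0.85060]
t = (-0.1222, 0.2324, 1.2554) m
M0: Pc = R·M0+t = (-0.20774, +0.34445, +1.19662); u = 676.4·(-0.20774)/1.19662 + 318.6 = 201.1736, v = 652.6·(+0.34445)/1.19662 + 251.7 = 439.5545
M1: Pc = R·M1+t = (+0.00353, +0.29967, +1.20067); u = 676.4·(+0.00353)/1.20067 + 318.6 = 320.5874, v = 652.6·(+0.29967)/1.20067 + 251.7 = 414.5797
M2: Pc = R·M2+t = (-0.03666, +0.12035, +1.31418); u = 676.4·(-0.03666)/1.31418 + 318.6 = 299.7311, v = 652.6·(+0.12035)/1.31418 + 251.7 = 311.4616
M3: Pc = R·M3+t = (-0.24793, +0.16513, +1.31013); u = 676.4·(-0.24793)/1.31013 + 318.6 = 190.5984, v = 652.6·(+0.16513)/1.31013 + 251.7 = 333.9541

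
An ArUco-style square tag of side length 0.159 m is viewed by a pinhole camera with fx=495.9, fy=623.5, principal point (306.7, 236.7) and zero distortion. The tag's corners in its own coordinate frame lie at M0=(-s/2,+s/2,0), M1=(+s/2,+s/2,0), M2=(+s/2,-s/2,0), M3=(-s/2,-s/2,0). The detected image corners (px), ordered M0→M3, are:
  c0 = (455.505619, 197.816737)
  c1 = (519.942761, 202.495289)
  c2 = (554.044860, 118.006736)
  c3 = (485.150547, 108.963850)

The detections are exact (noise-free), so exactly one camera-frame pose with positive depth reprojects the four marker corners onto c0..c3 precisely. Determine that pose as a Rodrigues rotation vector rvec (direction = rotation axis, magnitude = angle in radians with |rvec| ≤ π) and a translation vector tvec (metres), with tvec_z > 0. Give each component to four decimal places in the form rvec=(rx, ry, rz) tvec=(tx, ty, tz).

Intrinsics K: fx=495.9, fy=623.5, cx=306.7, cy=236.7
Marker side s = 0.159 m; corners in marker frame (Z=0):
  M0 = (-0.0795, +0.0795, 0)
  M1 = (+0.0795, +0.0795, 0)
  M2 = (+0.0795, -0.0795, 0)
  M3 = (-0.0795, -0.0795, 0)
Detected image corners:
  c0 = (455.505619, 197.816737) px
  c1 = (519.942761, 202.495289) px
  c2 = (554.044860, 118.006736) px
  c3 = (485.150547, 108.963850) px
Planar DLT: solve 8×8 A·h = b for H (H[2,2]=1):
  H  [+556.20678 +76.77858 +503.68643]
  H  [+85.37245 +631.21783 +158.79360]
  H  [+0.27308 +0.55106 +1.00000]
B = K⁻¹H; ‖b₁‖=0.991641, ‖b₂‖=0.991641; λ = 2/(‖b₁‖+‖b₂‖) = 1.008430, sign → tz>0 ⇒ λ=+1.008430
r₁ = λ·B[:,0] = (+0.96075,+0.03354,+0.27538); r₂ = λ·B[:,1] = (-0.18755,+0.80995,+0.55570)
r₃ = r₁×r₂ = (-0.20441,-0.58554,+0.78445); SVD([r₁ r₂ r₃]) → R = UVᵀ:
  R  [+0.96075 -0.18755 -0.20441]
  R  [+0.03354 +0.80995 -0.58554]
  R  [+0.27538 +0.55570 +0.78445]
t = (+0.40058, -0.12600, +1.00843) m
tr R = 2.555151; θ = arccos((tr R − 1)/2) = 0.679996 rad = 38.961°
axis k = ((R−Rᵀ)₃₂, (R−Rᵀ)₁₃, (R−Rᵀ)₂₁) / (2 sinθ) = (+0.907489, -0.381520, +0.175805)
rvec = θ·k = (+0.617088, -0.259432, +0.119547)

rvec=(0.6171, -0.2594, 0.1195) tvec=(0.4006, -0.1260, 1.0084)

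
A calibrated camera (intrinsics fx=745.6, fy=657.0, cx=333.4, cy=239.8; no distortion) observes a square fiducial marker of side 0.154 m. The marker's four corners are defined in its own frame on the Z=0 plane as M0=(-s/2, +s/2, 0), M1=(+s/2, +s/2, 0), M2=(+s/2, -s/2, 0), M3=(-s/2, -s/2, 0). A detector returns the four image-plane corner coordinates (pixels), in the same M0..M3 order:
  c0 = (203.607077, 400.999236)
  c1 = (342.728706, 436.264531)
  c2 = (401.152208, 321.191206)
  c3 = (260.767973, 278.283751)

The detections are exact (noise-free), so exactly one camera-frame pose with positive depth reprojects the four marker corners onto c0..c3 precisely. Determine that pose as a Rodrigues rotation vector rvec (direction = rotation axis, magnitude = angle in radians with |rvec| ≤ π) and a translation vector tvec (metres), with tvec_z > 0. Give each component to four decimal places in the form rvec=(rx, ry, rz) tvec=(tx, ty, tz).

rvec=(0.2043, -0.2350, 0.3761) tvec=(-0.0301, 0.1382, 0.7516)

Intrinsics K: fx=745.6, fy=657.0, cx=333.4, cy=239.8
Marker side s = 0.154 m; corners in marker frame (Z=0):
  M0 = (-0.0770, +0.0770, 0)
  M1 = (+0.0770, +0.0770, 0)
  M2 = (+0.0770, -0.0770, 0)
  M3 = (-0.0770, -0.0770, 0)
Detected image corners:
  c0 = (203.607077, 400.999236) px
  c1 = (342.728706, 436.264531) px
  c2 = (401.152208, 321.191206) px
  c3 = (260.767973, 278.283751) px
Planar DLT: solve 8×8 A·h = b for H (H[2,2]=1):
  H  [+1013.28143 -313.88772 +303.49661]
  H  [+379.29588 +844.49811 +360.64397]
  H  [+0.35045 +0.20359 +1.00000]
B = K⁻¹H; ‖b₁‖=1.330535, ‖b₂‖=1.330535; λ = 2/(‖b₁‖+‖b₂‖) = 0.751577, sign → tz>0 ⇒ λ=+0.751577
r₁ = λ·B[:,0] = (+0.90363,+0.33776,+0.26339); r₂ = λ·B[:,1] = (-0.38482,+0.91022,+0.15301)
r₃ = r₁×r₂ = (-0.18806,-0.23963,+0.95248); SVD([r₁ r₂ r₃]) → R = UVᵀ:
  R  [+0.90363 -0.38482 -0.18806]
  R  [+0.33776 +0.91022 -0.23963]
  R  [+0.26339 +0.15301 +0.95248]
t = (-0.03014, +0.13824, +0.75158) m
tr R = 2.766322; θ = arccos((tr R − 1)/2) = 0.488238 rad = 27.974°
axis k = ((R−Rᵀ)₃₂, (R−Rᵀ)₁₃, (R−Rᵀ)₂₁) / (2 sinθ) = (+0.418530, -0.481223, +0.770232)
rvec = θ·k = (+0.204342, -0.234951, +0.376056)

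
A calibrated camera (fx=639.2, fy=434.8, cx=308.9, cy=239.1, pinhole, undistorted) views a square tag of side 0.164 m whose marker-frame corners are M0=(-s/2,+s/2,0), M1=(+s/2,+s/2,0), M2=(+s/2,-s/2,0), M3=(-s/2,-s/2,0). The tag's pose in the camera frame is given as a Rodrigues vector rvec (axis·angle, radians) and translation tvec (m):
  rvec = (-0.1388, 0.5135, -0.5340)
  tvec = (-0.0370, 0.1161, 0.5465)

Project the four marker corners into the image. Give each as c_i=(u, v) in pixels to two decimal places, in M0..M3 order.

c0=(239.86, 416.46) c1=(387.82, 366.54) c2=(292.77, 241.92) c3=(166.28, 302.96)

Intrinsics K: fx=639.2, fy=434.8, cx=308.9, cy=239.1
Marker side s = 0.164 m; corners in marker frame (Z=0):
  M0 = (-0.0820, +0.0820, 0)
  M1 = (+0.0820, +0.0820, 0)
  M2 = (+0.0820, -0.0820, 0)
  M3 = (-0.0820, -0.0820, 0)
rvec = (-0.1388, 0.5135, -0.5340), |rvec| = θ = 0.75373 rad = 43.185°
Rodrigues: sinθ=0.68436, 1−cosθ=0.27086; R = I + sinθ·[k]× + (1−cosθ)·[k]×²:
    [+0.73833 +0.45087 +0.50158]
    [-0.51884 +0.85486 -0.00471]
    [-0.43090 -0.25676 +0.86510]
t = (-0.0370, 0.1161, 0.5465) m
M0: Pc = R·M0+t = (-0.06057, +0.22874, +0.56078); u = 639.2·(-0.06057)/0.56078 + 308.9 = 239.8583, v = 434.8·(+0.22874)/0.56078 + 239.1 = 416.4558
M1: Pc = R·M1+t = (+0.06051, +0.14365, +0.49011); u = 639.2·(+0.06051)/0.49011 + 308.9 = 387.8228, v = 434.8·(+0.14365)/0.49011 + 239.1 = 366.5419
M2: Pc = R·M2+t = (-0.01343, +0.00346, +0.53222); u = 639.2·(-0.01343)/0.53222 + 308.9 = 292.7720, v = 434.8·(+0.00346)/0.53222 + 239.1 = 241.9241
M3: Pc = R·M3+t = (-0.13451, +0.08855, +0.60289); u = 639.2·(-0.13451)/0.60289 + 308.9 = 166.2837, v = 434.8·(+0.08855)/0.60289 + 239.1 = 302.9590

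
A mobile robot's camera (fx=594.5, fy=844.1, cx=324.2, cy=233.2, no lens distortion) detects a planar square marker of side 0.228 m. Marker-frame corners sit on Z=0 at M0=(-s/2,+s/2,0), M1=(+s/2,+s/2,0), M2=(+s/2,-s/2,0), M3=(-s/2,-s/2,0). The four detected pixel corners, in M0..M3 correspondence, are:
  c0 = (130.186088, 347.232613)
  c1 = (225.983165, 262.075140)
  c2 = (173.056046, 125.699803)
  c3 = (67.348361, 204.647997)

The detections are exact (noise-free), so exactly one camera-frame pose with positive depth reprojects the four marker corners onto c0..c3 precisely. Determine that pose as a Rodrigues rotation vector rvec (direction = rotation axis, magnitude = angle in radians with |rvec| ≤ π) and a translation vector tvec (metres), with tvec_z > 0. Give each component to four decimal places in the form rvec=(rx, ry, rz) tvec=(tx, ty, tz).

Intrinsics K: fx=594.5, fy=844.1, cx=324.2, cy=233.2
Marker side s = 0.228 m; corners in marker frame (Z=0):
  M0 = (-0.1140, +0.1140, 0)
  M1 = (+0.1140, +0.1140, 0)
  M2 = (+0.1140, -0.1140, 0)
  M3 = (-0.1140, -0.1140, 0)
Detected image corners:
  c0 = (130.186088, 347.232613) px
  c1 = (225.983165, 262.075140) px
  c2 = (173.056046, 125.699803) px
  c3 = (67.348361, 204.647997) px
Planar DLT: solve 8×8 A·h = b for H (H[2,2]=1):
  H  [+491.36111 +288.62643 +151.85812]
  H  [-281.40884 +667.28703 +235.24124]
  H  [+0.33562 +0.23861 +1.00000]
B = K⁻¹H; ‖b₁‖=0.841595, ‖b₂‖=0.841595; λ = 2/(‖b₁‖+‖b₂‖) = 1.188220, sign → tz>0 ⇒ λ=+1.188220
r₁ = λ·B[:,0] = (+0.76460,-0.50631,+0.39879); r₂ = λ·B[:,1] = (+0.42226,+0.86099,+0.28353)
r₃ = r₁×r₂ = (-0.48691,-0.04839,+0.87211); SVD([r₁ r₂ r₃]) → R = UVᵀ:
  R  [+0.76460 +0.42226 -0.48691]
  R  [-0.50631 +0.86099 -0.04839]
  R  [+0.39879 +0.28353 +0.87211]
t = (-0.34446, +0.00287, +1.18822) m
tr R = 2.497707; θ = arccos((tr R − 1)/2) = 0.724466 rad = 41.509°
axis k = ((R−Rᵀ)₃₂, (R−Rᵀ)₁₃, (R−Rᵀ)₂₁) / (2 sinθ) = (+0.250414, -0.668218, -0.700555)
rvec = θ·k = (+0.181416, -0.484101, -0.507528)

rvec=(0.1814, -0.4841, -0.5075) tvec=(-0.3445, 0.0029, 1.1882)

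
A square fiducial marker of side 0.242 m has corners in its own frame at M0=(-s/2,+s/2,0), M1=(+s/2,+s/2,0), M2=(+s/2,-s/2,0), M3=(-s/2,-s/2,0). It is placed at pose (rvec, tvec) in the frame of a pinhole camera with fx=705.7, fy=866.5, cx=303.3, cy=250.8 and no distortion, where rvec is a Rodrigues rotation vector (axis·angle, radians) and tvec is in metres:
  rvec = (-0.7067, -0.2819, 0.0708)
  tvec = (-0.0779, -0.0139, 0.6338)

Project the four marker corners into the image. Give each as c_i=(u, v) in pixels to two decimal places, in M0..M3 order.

c0=(48.56, 347.45) c1=(354.06, 395.32) c2=(336.20, 149.44) c3=(99.38, 92.44)

Intrinsics K: fx=705.7, fy=866.5, cx=303.3, cy=250.8
Marker side s = 0.242 m; corners in marker frame (Z=0):
  M0 = (-0.1210, +0.1210, 0)
  M1 = (+0.1210, +0.1210, 0)
  M2 = (+0.1210, -0.1210, 0)
  M3 = (-0.1210, -0.1210, 0)
rvec = (-0.7067, -0.2819, 0.0708), |rvec| = θ = 0.76414 rad = 43.782°
Rodrigues: sinθ=0.69191, 1−cosθ=0.27802; R = I + sinθ·[k]× + (1−cosθ)·[k]×²:
    [+0.95978 +0.03075 -0.27908]
    [+0.15896 +0.75982 +0.63040]
    [+0.23143 -0.64941 +0.72437]
t = (-0.0779, -0.0139, 0.6338) m
M0: Pc = R·M0+t = (-0.19031, +0.05880, +0.52722); u = 705.7·(-0.19031)/0.52722 + 303.3 = 48.5602, v = 866.5·(+0.05880)/0.52722 + 250.8 = 347.4450
M1: Pc = R·M1+t = (+0.04195, +0.09727, +0.58322); u = 705.7·(+0.04195)/0.58322 + 303.3 = 354.0633, v = 866.5·(+0.09727)/0.58322 + 250.8 = 395.3183
M2: Pc = R·M2+t = (+0.03451, -0.08660, +0.74038); u = 705.7·(+0.03451)/0.74038 + 303.3 = 336.1957, v = 866.5·(-0.08660)/0.74038 + 250.8 = 149.4446
M3: Pc = R·M3+t = (-0.19775, -0.12507, +0.68438); u = 705.7·(-0.19775)/0.68438 + 303.3 = 99.3848, v = 866.5·(-0.12507)/0.68438 + 250.8 = 92.4433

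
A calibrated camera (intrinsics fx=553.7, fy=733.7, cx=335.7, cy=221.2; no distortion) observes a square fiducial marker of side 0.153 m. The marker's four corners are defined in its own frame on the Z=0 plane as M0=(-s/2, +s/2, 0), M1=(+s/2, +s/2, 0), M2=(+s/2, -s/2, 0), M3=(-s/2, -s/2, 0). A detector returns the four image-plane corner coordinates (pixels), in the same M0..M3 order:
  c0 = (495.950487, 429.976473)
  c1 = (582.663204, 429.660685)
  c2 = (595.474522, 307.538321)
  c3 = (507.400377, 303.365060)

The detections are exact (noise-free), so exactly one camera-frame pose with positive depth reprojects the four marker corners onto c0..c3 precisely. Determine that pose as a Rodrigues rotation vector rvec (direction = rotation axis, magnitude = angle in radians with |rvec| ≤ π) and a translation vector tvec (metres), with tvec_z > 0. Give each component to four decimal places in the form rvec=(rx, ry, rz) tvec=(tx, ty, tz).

Intrinsics K: fx=553.7, fy=733.7, cx=335.7, cy=221.2
Marker side s = 0.153 m; corners in marker frame (Z=0):
  M0 = (-0.0765, +0.0765, 0)
  M1 = (+0.0765, +0.0765, 0)
  M2 = (+0.0765, -0.0765, 0)
  M3 = (-0.0765, -0.0765, 0)
Detected image corners:
  c0 = (495.950487, 429.976473) px
  c1 = (582.663204, 429.660685) px
  c2 = (595.474522, 307.538321) px
  c3 = (507.400377, 303.365060) px
Planar DLT: solve 8×8 A·h = b for H (H[2,2]=1):
  H  [+698.67975 -6.13463 +546.09150]
  H  [+98.42103 +861.95734 +368.29114]
  H  [+0.23383 +0.13428 +1.00000]
B = K⁻¹H; ‖b₁‖=1.145985, ‖b₂‖=1.145985; λ = 2/(‖b₁‖+‖b₂‖) = 0.872612, sign → tz>0 ⇒ λ=+0.872612
r₁ = λ·B[:,0] = (+0.97738,+0.05554,+0.20405); r₂ = λ·B[:,1] = (-0.08071,+0.98983,+0.11717)
r₃ = r₁×r₂ = (-0.19546,-0.13099,+0.97192); SVD([r₁ r₂ r₃]) → R = UVᵀ:
  R  [+0.97738 -0.08071 -0.19546]
  R  [+0.05554 +0.98983 -0.13099]
  R  [+0.20405 +0.11717 +0.97192]
t = (+0.33157, +0.17494, +0.87261) m
tr R = 2.939136; θ = arccos((tr R − 1)/2) = 0.247337 rad = 14.171°
axis k = ((R−Rᵀ)₃₂, (R−Rᵀ)₁₃, (R−Rᵀ)₂₁) / (2 sinθ) = (+0.506812, -0.815915, +0.278251)
rvec = θ·k = (+0.125353, -0.201806, +0.068822)

rvec=(0.1254, -0.2018, 0.0688) tvec=(0.3316, 0.1749, 0.8726)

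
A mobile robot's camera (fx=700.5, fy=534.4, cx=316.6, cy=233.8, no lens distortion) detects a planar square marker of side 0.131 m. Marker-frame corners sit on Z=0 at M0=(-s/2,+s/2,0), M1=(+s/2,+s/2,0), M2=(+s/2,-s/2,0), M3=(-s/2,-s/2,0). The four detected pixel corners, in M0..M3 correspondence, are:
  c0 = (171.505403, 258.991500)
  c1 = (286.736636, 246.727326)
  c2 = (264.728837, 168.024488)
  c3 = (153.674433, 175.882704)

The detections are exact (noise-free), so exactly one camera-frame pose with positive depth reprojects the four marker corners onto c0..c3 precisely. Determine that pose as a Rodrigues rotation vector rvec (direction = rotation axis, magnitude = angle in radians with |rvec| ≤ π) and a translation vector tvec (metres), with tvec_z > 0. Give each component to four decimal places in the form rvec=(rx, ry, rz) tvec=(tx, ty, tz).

Intrinsics K: fx=700.5, fy=534.4, cx=316.6, cy=233.8
Marker side s = 0.131 m; corners in marker frame (Z=0):
  M0 = (-0.0655, +0.0655, 0)
  M1 = (+0.0655, +0.0655, 0)
  M2 = (+0.0655, -0.0655, 0)
  M3 = (-0.0655, -0.0655, 0)
Detected image corners:
  c0 = (171.505403, 258.991500) px
  c1 = (286.736636, 246.727326) px
  c2 = (264.728837, 168.024488) px
  c3 = (153.674433, 175.882704) px
Planar DLT: solve 8×8 A·h = b for H (H[2,2]=1):
  H  [+944.96244 +76.31156 +220.31501]
  H  [+2.70295 +543.40409 +211.36330]
  H  [+0.37251 -0.34739 +1.00000]
B = K⁻¹H; ‖b₁‖=1.248026, ‖b₂‖=1.248026; λ = 2/(‖b₁‖+‖b₂‖) = 0.801265, sign → tz>0 ⇒ λ=+0.801265
r₁ = λ·B[:,0] = (+0.94599,-0.12653,+0.29848); r₂ = λ·B[:,1] = (+0.21309,+0.93654,-0.27835)
r₃ = r₁×r₂ = (-0.24432,+0.32692,+0.91293); SVD([r₁ r₂ r₃]) → R = UVᵀ:
  R  [+0.94599 +0.21309 -0.24432]
  R  [-0.12653 +0.93654 +0.32692]
  R  [+0.29848 -0.27835 +0.91293]
t = (-0.11014, -0.03364, +0.80127) m
tr R = 2.795460; θ = arccos((tr R − 1)/2) = 0.456206 rad = 26.139°
axis k = ((R−Rᵀ)₃₂, (R−Rᵀ)₁₃, (R−Rᵀ)₂₁) / (2 sinθ) = (-0.686953, -0.616050, -0.385458)
rvec = θ·k = (-0.313392, -0.281046, -0.175848)

rvec=(-0.3134, -0.2810, -0.1758) tvec=(-0.1101, -0.0336, 0.8013)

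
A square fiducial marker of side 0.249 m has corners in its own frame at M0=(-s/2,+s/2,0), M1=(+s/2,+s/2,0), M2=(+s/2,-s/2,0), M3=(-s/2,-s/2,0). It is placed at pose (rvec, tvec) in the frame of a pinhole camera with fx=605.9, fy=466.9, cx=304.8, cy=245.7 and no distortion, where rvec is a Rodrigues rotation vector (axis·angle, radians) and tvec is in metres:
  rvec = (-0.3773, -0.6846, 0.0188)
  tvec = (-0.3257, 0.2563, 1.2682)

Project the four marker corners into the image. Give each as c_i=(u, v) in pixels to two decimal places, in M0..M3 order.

Intrinsics K: fx=605.9, fy=466.9, cx=304.8, cy=245.7
Marker side s = 0.249 m; corners in marker frame (Z=0):
  M0 = (-0.1245, +0.1245, 0)
  M1 = (+0.1245, +0.1245, 0)
  M2 = (+0.1245, -0.1245, 0)
  M3 = (-0.1245, -0.1245, 0)
rvec = (-0.3773, -0.6846, 0.0188), |rvec| = θ = 0.78191 rad = 44.800°
Rodrigues: sinθ=0.70464, 1−cosθ=0.29043; R = I + sinθ·[k]× + (1−cosθ)·[k]×²:
    [+0.77719 +0.10576 -0.62031]
    [+0.13964 +0.93221 +0.33390]
    [+0.61357 -0.34613 +0.70974]
t = (-0.3257, 0.2563, 1.2682) m
M0: Pc = R·M0+t = (-0.40929, +0.35497, +1.14872); u = 605.9·(-0.40929)/1.14872 + 304.8 = 88.9151, v = 466.9·(+0.35497)/1.14872 + 245.7 = 389.9804
M1: Pc = R·M1+t = (-0.21577, +0.38975, +1.30150); u = 605.9·(-0.21577)/1.30150 + 304.8 = 204.3491, v = 466.9·(+0.38975)/1.30150 + 245.7 = 385.5176
M2: Pc = R·M2+t = (-0.24211, +0.15763, +1.38768); u = 605.9·(-0.24211)/1.38768 + 304.8 = 199.0896, v = 466.9·(+0.15763)/1.38768 + 245.7 = 298.7348
M3: Pc = R·M3+t = (-0.43563, +0.12285, +1.23490); u = 605.9·(-0.43563)/1.23490 + 304.8 = 91.0611, v = 466.9·(+0.12285)/1.23490 + 245.7 = 292.1496

c0=(88.92, 389.98) c1=(204.35, 385.52) c2=(199.09, 298.73) c3=(91.06, 292.15)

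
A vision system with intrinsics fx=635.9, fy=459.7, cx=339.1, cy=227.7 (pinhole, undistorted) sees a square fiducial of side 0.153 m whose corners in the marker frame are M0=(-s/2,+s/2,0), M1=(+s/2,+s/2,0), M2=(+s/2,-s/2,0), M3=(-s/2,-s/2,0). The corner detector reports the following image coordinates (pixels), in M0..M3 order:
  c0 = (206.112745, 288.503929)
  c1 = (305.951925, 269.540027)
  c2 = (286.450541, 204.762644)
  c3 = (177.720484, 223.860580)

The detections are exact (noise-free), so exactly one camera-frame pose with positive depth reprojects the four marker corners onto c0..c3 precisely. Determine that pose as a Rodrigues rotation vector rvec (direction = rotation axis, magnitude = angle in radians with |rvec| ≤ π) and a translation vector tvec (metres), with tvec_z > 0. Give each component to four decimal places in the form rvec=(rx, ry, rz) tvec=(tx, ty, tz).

Intrinsics K: fx=635.9, fy=459.7, cx=339.1, cy=227.7
Marker side s = 0.153 m; corners in marker frame (Z=0):
  M0 = (-0.0765, +0.0765, 0)
  M1 = (+0.0765, +0.0765, 0)
  M2 = (+0.0765, -0.0765, 0)
  M3 = (-0.0765, -0.0765, 0)
Detected image corners:
  c0 = (206.112745, 288.503929) px
  c1 = (305.951925, 269.540027) px
  c2 = (286.450541, 204.762644) px
  c3 = (177.720484, 223.860580) px
Planar DLT: solve 8×8 A·h = b for H (H[2,2]=1):
  H  [+714.80268 +284.30613 +245.10146]
  H  [-89.62969 +552.42110 +247.86347]
  H  [+0.14083 +0.52489 +1.00000]
B = K⁻¹H; ‖b₁‖=1.090999, ‖b₂‖=1.090999; λ = 2/(‖b₁‖+‖b₂‖) = 0.916591, sign → tz>0 ⇒ λ=+0.916591
r₁ = λ·B[:,0] = (+0.96149,-0.24265,+0.12908); r₂ = λ·B[:,1] = (+0.15324,+0.86316,+0.48111)
r₃ = r₁×r₂ = (-0.22816,-0.44280,+0.86711); SVD([r₁ r₂ r₃]) → R = UVᵀ:
  R  [+0.96149 +0.15324 -0.22816]
  R  [-0.24265 +0.86316 -0.44280]
  R  [+0.12908 +0.48111 +0.86711]
t = (-0.13549, +0.04020, +0.91659) m
tr R = 2.691756; θ = arccos((tr R − 1)/2) = 0.562587 rad = 32.234°
axis k = ((R−Rᵀ)₃₂, (R−Rᵀ)₁₃, (R−Rᵀ)₂₁) / (2 sinθ) = (+0.866094, -0.334888, -0.371121)
rvec = θ·k = (+0.487254, -0.188404, -0.208788)

rvec=(0.4873, -0.1884, -0.2088) tvec=(-0.1355, 0.0402, 0.9166)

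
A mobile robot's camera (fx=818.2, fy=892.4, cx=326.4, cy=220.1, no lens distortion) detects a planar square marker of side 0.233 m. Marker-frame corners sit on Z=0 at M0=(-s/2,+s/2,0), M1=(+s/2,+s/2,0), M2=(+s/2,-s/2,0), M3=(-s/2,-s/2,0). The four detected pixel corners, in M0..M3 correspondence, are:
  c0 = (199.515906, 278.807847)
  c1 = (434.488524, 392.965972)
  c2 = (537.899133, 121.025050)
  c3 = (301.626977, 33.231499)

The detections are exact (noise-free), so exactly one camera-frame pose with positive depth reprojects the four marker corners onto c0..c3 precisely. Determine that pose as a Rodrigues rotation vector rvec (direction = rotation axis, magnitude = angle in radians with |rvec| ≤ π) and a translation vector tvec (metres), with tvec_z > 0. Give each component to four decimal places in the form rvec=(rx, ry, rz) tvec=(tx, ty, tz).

rvec=(-0.1613, 0.2587, 0.3957) tvec=(0.0336, -0.0148, 0.7321)

Intrinsics K: fx=818.2, fy=892.4, cx=326.4, cy=220.1
Marker side s = 0.233 m; corners in marker frame (Z=0):
  M0 = (-0.1165, +0.1165, 0)
  M1 = (+0.1165, +0.1165, 0)
  M2 = (+0.1165, -0.1165, 0)
  M3 = (-0.1165, -0.1165, 0)
Detected image corners:
  c0 = (199.515906, 278.807847) px
  c1 = (434.488524, 392.965972) px
  c2 = (537.899133, 121.025050) px
  c3 = (301.626977, 33.231499) px
Planar DLT: solve 8×8 A·h = b for H (H[2,2]=1):
  H  [+870.73174 -493.49559 +363.99984]
  H  [+353.63150 +1078.55844 +202.11157]
  H  [-0.38159 -0.14275 +1.00000]
B = K⁻¹H; ‖b₁‖=1.365936, ‖b₂‖=1.365936; λ = 2/(‖b₁‖+‖b₂‖) = 0.732099, sign → tz>0 ⇒ λ=+0.732099
r₁ = λ·B[:,0] = (+0.89055,+0.35901,-0.27936); r₂ = λ·B[:,1] = (-0.39987,+0.91059,-0.10451)
r₃ = r₁×r₂ = (+0.21686,+0.20478,+0.95448); SVD([r₁ r₂ r₃]) → R = UVᵀ:
  R  [+0.89055 -0.39987 +0.21686]
  R  [+0.35901 +0.91059 +0.20478]
  R  [-0.27936 -0.10451 +0.95448]
t = (+0.03364, -0.01476, +0.73210) m
tr R = 2.755621; θ = arccos((tr R − 1)/2) = 0.499524 rad = 28.621°
axis k = ((R−Rᵀ)₃₂, (R−Rᵀ)₁₃, (R−Rᵀ)₂₁) / (2 sinθ) = (-0.322835, +0.517968, +0.792141)
rvec = θ·k = (-0.161264, +0.258738, +0.395693)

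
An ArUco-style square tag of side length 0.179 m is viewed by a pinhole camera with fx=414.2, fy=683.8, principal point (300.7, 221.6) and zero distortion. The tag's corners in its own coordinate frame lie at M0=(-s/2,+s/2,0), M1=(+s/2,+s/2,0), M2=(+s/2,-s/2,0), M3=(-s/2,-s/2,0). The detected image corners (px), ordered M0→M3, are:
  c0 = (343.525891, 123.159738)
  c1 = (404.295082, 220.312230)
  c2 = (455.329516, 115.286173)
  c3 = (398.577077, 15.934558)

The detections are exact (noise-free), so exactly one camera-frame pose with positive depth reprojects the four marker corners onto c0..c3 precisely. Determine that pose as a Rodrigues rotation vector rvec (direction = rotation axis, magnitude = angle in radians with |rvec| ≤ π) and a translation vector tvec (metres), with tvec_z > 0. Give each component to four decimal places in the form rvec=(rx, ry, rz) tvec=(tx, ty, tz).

rvec=(-0.0457, -0.2572, 0.7116) tvec=(0.2072, -0.1277, 0.8517)

Intrinsics K: fx=414.2, fy=683.8, cx=300.7, cy=221.6
Marker side s = 0.179 m; corners in marker frame (Z=0):
  M0 = (-0.0895, +0.0895, 0)
  M1 = (+0.0895, +0.0895, 0)
  M2 = (+0.0895, -0.0895, 0)
  M3 = (-0.0895, -0.0895, 0)
Detected image corners:
  c0 = (343.525891, 123.159738) px
  c1 = (404.295082, 220.312230) px
  c2 = (455.329516, 115.286173) px
  c3 = (398.577077, 15.934558) px
Planar DLT: solve 8×8 A·h = b for H (H[2,2]=1):
  H  [+430.49511 -356.57917 +401.46283]
  H  [+579.31713 +574.80786 +119.07964]
  H  [+0.25566 -0.15111 +1.00000]
B = K⁻¹H; ‖b₁‖=1.174079, ‖b₂‖=1.174079; λ = 2/(‖b₁‖+‖b₂‖) = 0.851731, sign → tz>0 ⇒ λ=+0.851731
r₁ = λ·B[:,0] = (+0.72716,+0.65102,+0.21775); r₂ = λ·B[:,1] = (-0.63981,+0.75768,-0.12870)
r₃ = r₁×r₂ = (-0.24877,-0.04573,+0.96748); SVD([r₁ r₂ r₃]) → R = UVᵀ:
  R  [+0.72716 -0.63981 -0.24877]
  R  [+0.65102 +0.75768 -0.04573]
  R  [+0.21775 -0.12870 +0.96748]
t = (+0.20720, -0.12770, +0.85173) m
tr R = 2.452317; θ = arccos((tr R − 1)/2) = 0.758078 rad = 43.435°
axis k = ((R−Rᵀ)₃₂, (R−Rᵀ)₁₃, (R−Rᵀ)₂₁) / (2 sinθ) = (-0.060337, -0.339279, +0.938749)
rvec = θ·k = (-0.045740, -0.257200, +0.711645)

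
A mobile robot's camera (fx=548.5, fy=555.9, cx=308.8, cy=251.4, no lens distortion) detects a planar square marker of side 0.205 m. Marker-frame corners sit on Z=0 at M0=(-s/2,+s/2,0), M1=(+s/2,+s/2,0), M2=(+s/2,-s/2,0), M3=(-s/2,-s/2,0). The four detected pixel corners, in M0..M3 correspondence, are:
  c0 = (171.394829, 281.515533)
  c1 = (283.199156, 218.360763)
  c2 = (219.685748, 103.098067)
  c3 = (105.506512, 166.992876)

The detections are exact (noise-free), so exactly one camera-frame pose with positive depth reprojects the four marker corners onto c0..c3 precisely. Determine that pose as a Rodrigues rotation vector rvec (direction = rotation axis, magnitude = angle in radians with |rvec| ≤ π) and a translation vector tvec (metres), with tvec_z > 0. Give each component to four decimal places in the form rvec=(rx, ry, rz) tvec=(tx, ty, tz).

rvec=(0.0739, -0.0367, -0.5088) tvec=(-0.1804, -0.0917, 0.8721)

Intrinsics K: fx=548.5, fy=555.9, cx=308.8, cy=251.4
Marker side s = 0.205 m; corners in marker frame (Z=0):
  M0 = (-0.1025, +0.1025, 0)
  M1 = (+0.1025, +0.1025, 0)
  M2 = (+0.1025, -0.1025, 0)
  M3 = (-0.1025, -0.1025, 0)
Detected image corners:
  c0 = (171.394829, 281.515533) px
  c1 = (283.199156, 218.360763) px
  c2 = (219.685748, 103.098067) px
  c3 = (105.506512, 166.992876) px
Planar DLT: solve 8×8 A·h = b for H (H[2,2]=1):
  H  [+554.86655 +333.44780 +195.36124]
  H  [-306.16573 +578.07615 +192.96833]
  H  [+0.01919 +0.09154 +1.00000]
B = K⁻¹H; ‖b₁‖=1.146709, ‖b₂‖=1.146709; λ = 2/(‖b₁‖+‖b₂‖) = 0.872061, sign → tz>0 ⇒ λ=+0.872061
r₁ = λ·B[:,0] = (+0.87276,-0.48786,+0.01674); r₂ = λ·B[:,1] = (+0.48521,+0.87075,+0.07983)
r₃ = r₁×r₂ = (-0.05352,-0.06155,+0.99667); SVD([r₁ r₂ r₃]) → R = UVᵀ:
  R  [+0.87276 +0.48521 -0.05352]
  R  [-0.48786 +0.87075 -0.06155]
  R  [+0.01674 +0.07983 +0.99667]
t = (-0.18036, -0.09166, +0.87206) m
tr R = 2.740176; θ = arccos((tr R − 1)/2) = 0.515415 rad = 29.531°
axis k = ((R−Rᵀ)₃₂, (R−Rᵀ)₁₃, (R−Rᵀ)₂₁) / (2 sinθ) = (+0.143415, -0.071268, -0.987093)
rvec = θ·k = (+0.073918, -0.036733, -0.508763)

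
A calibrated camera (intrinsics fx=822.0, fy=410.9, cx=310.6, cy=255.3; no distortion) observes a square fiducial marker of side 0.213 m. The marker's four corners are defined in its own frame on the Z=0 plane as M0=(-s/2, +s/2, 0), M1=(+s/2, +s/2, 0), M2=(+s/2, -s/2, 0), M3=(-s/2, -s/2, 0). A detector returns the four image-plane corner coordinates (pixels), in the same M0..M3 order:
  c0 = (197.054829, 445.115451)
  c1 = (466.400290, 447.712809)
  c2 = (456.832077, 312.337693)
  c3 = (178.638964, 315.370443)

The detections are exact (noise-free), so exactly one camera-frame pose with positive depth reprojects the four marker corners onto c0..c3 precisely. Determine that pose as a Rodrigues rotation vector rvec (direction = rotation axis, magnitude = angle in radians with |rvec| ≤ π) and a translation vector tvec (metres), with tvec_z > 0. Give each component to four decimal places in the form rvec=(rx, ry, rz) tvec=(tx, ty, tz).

rvec=(0.1063, 0.1247, -0.0465) tvec=(0.0088, 0.1948, 0.6355)

Intrinsics K: fx=822.0, fy=410.9, cx=310.6, cy=255.3
Marker side s = 0.213 m; corners in marker frame (Z=0):
  M0 = (-0.1065, +0.1065, 0)
  M1 = (+0.1065, +0.1065, 0)
  M2 = (+0.1065, -0.1065, 0)
  M3 = (-0.1065, -0.1065, 0)
Detected image corners:
  c0 = (197.054829, 445.115451) px
  c1 = (466.400290, 447.712809) px
  c2 = (456.832077, 312.337693) px
  c3 = (178.638964, 315.370443) px
Planar DLT: solve 8×8 A·h = b for H (H[2,2]=1):
  H  [+1220.27868 +118.70638 +321.94916]
  H  [-76.49170 +683.61296 +381.27926]
  H  [-0.19913 +0.16190 +1.00000]
B = K⁻¹H; ‖b₁‖=1.573667, ‖b₂‖=1.573667; λ = 2/(‖b₁‖+‖b₂‖) = 0.635458, sign → tz>0 ⇒ λ=+0.635458
r₁ = λ·B[:,0] = (+0.99117,-0.03967,-0.12654); r₂ = λ·B[:,1] = (+0.05289,+0.99329,+0.10288)
r₃ = r₁×r₂ = (+0.12161,-0.10867,+0.98661); SVD([r₁ r₂ r₃]) → R = UVᵀ:
  R  [+0.99117 +0.05289 +0.12161]
  R  [-0.03967 +0.99329 -0.10867]
  R  [-0.12654 +0.10288 +0.98661]
t = (+0.00877, +0.19483, +0.63546) m
tr R = 2.971065; θ = arccos((tr R − 1)/2) = 0.170308 rad = 9.758°
axis k = ((R−Rᵀ)₃₂, (R−Rᵀ)₁₃, (R−Rᵀ)₂₁) / (2 sinθ) = (+0.624100, +0.732072, -0.273074)
rvec = θ·k = (+0.106289, +0.124677, -0.046507)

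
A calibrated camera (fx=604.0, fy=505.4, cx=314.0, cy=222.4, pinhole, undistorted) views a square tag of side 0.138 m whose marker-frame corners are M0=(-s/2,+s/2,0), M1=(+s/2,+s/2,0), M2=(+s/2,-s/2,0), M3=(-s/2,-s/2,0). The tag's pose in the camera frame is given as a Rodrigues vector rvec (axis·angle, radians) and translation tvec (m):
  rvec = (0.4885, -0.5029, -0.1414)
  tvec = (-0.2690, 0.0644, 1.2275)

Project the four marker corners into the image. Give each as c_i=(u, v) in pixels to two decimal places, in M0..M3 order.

Intrinsics K: fx=604.0, fy=505.4, cx=314.0, cy=222.4
Marker side s = 0.138 m; corners in marker frame (Z=0):
  M0 = (-0.0690, +0.0690, 0)
  M1 = (+0.0690, +0.0690, 0)
  M2 = (+0.0690, -0.0690, 0)
  M3 = (-0.0690, -0.0690, 0)
rvec = (0.4885, -0.5029, -0.1414), |rvec| = θ = 0.71522 rad = 40.979°
Rodrigues: sinθ=0.65578, 1−cosθ=0.24505; R = I + sinθ·[k]× + (1−cosθ)·[k]×²:
    [+0.86927 +0.01196 -0.49420]
    [-0.24734 +0.87611 -0.41384]
    [+0.42802 +0.48197 +0.76453]
t = (-0.2690, 0.0644, 1.2275) m
M0: Pc = R·M0+t = (-0.32815, +0.14192, +1.23122); u = 604.0·(-0.32815)/1.23122 + 314.0 = 153.0178, v = 505.4·(+0.14192)/1.23122 + 222.4 = 280.6552
M1: Pc = R·M1+t = (-0.20820, +0.10779, +1.29029); u = 604.0·(-0.20820)/1.29029 + 314.0 = 216.5414, v = 505.4·(+0.10779)/1.29029 + 222.4 = 264.6189
M2: Pc = R·M2+t = (-0.20985, -0.01312, +1.22378); u = 604.0·(-0.20985)/1.22378 + 314.0 = 210.4297, v = 505.4·(-0.01312)/1.22378 + 222.4 = 216.9827
M3: Pc = R·M3+t = (-0.32980, +0.02101, +1.16471); u = 604.0·(-0.32980)/1.16471 + 314.0 = 142.9685, v = 505.4·(+0.02101)/1.16471 + 222.4 = 231.5189

c0=(153.02, 280.66) c1=(216.54, 264.62) c2=(210.43, 216.98) c3=(142.97, 231.52)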